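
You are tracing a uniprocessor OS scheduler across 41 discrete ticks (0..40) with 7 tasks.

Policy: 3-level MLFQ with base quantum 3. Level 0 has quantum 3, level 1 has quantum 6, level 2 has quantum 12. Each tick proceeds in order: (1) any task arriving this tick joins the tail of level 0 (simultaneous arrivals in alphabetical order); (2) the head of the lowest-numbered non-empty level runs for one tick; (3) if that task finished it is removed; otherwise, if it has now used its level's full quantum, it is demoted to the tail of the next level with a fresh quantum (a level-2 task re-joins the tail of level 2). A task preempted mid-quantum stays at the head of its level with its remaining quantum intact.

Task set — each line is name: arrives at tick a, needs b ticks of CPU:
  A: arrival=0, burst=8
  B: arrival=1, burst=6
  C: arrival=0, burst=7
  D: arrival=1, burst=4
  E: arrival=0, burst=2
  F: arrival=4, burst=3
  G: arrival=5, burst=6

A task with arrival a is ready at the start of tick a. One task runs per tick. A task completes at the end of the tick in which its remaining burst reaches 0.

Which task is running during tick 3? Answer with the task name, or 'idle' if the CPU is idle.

running at tick 3 = C

t=0: L0/L1/L2 = ACE/-/- → run A
t=1: L0/L1/L2 = ACEBD/-/- → run A
t=2: L0/L1/L2 = ACEBD/-/- → run A
t=3: L0/L1/L2 = CEBD/A/- → run C
t=4: L0/L1/L2 = CEBDF/A/- → run C
t=5: L0/L1/L2 = CEBDFG/A/- → run C
t=6: L0/L1/L2 = EBDFG/AC/- → run E
t=7: L0/L1/L2 = EBDFG/AC/- → run E
t=8: L0/L1/L2 = BDFG/AC/- → run B
t=9: L0/L1/L2 = BDFG/AC/- → run B
t=10: L0/L1/L2 = BDFG/AC/- → run B
t=11: L0/L1/L2 = DFG/ACB/- → run D
t=12: L0/L1/L2 = DFG/ACB/- → run D
t=13: L0/L1/L2 = DFG/ACB/- → run D
t=14: L0/L1/L2 = FG/ACBD/- → run F
t=15: L0/L1/L2 = FG/ACBD/- → run F
t=16: L0/L1/L2 = FG/ACBD/- → run F
t=17: L0/L1/L2 = G/ACBD/- → run G
t=18: L0/L1/L2 = G/ACBD/- → run G
t=19: L0/L1/L2 = G/ACBD/- → run G
t=20: L0/L1/L2 = -/ACBDG/- → run A
t=21: L0/L1/L2 = -/ACBDG/- → run A
t=22: L0/L1/L2 = -/ACBDG/- → run A
t=23: L0/L1/L2 = -/ACBDG/- → run A
t=24: L0/L1/L2 = -/ACBDG/- → run A
t=25: L0/L1/L2 = -/CBDG/- → run C
t=26: L0/L1/L2 = -/CBDG/- → run C
t=27: L0/L1/L2 = -/CBDG/- → run C
t=28: L0/L1/L2 = -/CBDG/- → run C
t=29: L0/L1/L2 = -/BDG/- → run B
t=30: L0/L1/L2 = -/BDG/- → run B
t=31: L0/L1/L2 = -/BDG/- → run B
t=32: L0/L1/L2 = -/DG/- → run D
t=33: L0/L1/L2 = -/G/- → run G
t=34: L0/L1/L2 = -/G/- → run G
t=35: L0/L1/L2 = -/G/- → run G
t=36: (idle)
t=37: (idle)
t=38: (idle)
t=39: (idle)
t=40: (idle)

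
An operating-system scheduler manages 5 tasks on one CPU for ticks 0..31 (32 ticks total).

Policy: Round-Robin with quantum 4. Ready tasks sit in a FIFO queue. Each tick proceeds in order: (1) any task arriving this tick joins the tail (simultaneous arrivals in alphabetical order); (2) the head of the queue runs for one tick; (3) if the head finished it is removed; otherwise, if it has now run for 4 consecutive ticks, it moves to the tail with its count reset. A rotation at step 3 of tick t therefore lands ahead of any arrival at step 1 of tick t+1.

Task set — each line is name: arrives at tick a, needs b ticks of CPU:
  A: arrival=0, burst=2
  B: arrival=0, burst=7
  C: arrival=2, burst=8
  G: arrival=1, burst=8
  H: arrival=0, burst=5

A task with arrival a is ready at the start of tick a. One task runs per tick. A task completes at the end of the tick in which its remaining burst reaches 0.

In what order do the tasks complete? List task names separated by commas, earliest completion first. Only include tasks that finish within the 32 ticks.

completion order = A, B, H, G, C

t=0: queue=[A,B,H] q_used=0 → run A
t=1: queue=[A,B,H,G] q_used=1 → run A
t=2: queue=[B,H,G,C] q_used=0 → run B
t=3: queue=[B,H,G,C] q_used=1 → run B
t=4: queue=[B,H,G,C] q_used=2 → run B
t=5: queue=[B,H,G,C] q_used=3 → run B
t=6: queue=[H,G,C,B] q_used=0 → run H
t=7: queue=[H,G,C,B] q_used=1 → run H
t=8: queue=[H,G,C,B] q_used=2 → run H
t=9: queue=[H,G,C,B] q_used=3 → run H
t=10: queue=[G,C,B,H] q_used=0 → run G
t=11: queue=[G,C,B,H] q_used=1 → run G
t=12: queue=[G,C,B,H] q_used=2 → run G
t=13: queue=[G,C,B,H] q_used=3 → run G
t=14: queue=[C,B,H,G] q_used=0 → run C
t=15: queue=[C,B,H,G] q_used=1 → run C
t=16: queue=[C,B,H,G] q_used=2 → run C
t=17: queue=[C,B,H,G] q_used=3 → run C
t=18: queue=[B,H,G,C] q_used=0 → run B
t=19: queue=[B,H,G,C] q_used=1 → run B
t=20: queue=[B,H,G,C] q_used=2 → run B
t=21: queue=[H,G,C] q_used=0 → run H
t=22: queue=[G,C] q_used=0 → run G
t=23: queue=[G,C] q_used=1 → run G
t=24: queue=[G,C] q_used=2 → run G
t=25: queue=[G,C] q_used=3 → run G
t=26: queue=[C] q_used=0 → run C
t=27: queue=[C] q_used=1 → run C
t=28: queue=[C] q_used=2 → run C
t=29: queue=[C] q_used=3 → run C
t=30: (idle)
t=31: (idle)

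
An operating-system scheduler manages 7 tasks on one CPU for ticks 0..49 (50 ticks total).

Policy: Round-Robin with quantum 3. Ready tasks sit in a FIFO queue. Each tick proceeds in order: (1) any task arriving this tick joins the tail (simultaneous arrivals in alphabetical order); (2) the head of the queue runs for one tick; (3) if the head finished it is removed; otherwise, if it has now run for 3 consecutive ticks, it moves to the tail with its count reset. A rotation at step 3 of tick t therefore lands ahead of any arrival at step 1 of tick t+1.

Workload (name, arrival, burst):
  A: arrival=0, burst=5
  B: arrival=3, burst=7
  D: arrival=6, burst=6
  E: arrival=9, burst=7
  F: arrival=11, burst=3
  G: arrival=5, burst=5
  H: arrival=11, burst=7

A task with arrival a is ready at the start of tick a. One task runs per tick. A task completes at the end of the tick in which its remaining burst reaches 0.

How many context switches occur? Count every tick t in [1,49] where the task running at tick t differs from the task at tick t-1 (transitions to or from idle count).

context switches = 15

t=0: queue=[A] q_used=0 → run A
t=1: queue=[A] q_used=1 → run A
t=2: queue=[A] q_used=2 → run A
t=3: queue=[A,B] q_used=0 → run A
t=4: queue=[A,B] q_used=1 → run A
t=5: queue=[B,G] q_used=0 → run B
t=6: queue=[B,G,D] q_used=1 → run B
t=7: queue=[B,G,D] q_used=2 → run B
t=8: queue=[G,D,B] q_used=0 → run G
t=9: queue=[G,D,B,E] q_used=1 → run G
t=10: queue=[G,D,B,E] q_used=2 → run G
t=11: queue=[D,B,E,G,F,H] q_used=0 → run D
t=12: queue=[D,B,E,G,F,H] q_used=1 → run D
t=13: queue=[D,B,E,G,F,H] q_used=2 → run D
t=14: queue=[B,E,G,F,H,D] q_used=0 → run B
t=15: queue=[B,E,G,F,H,D] q_used=1 → run B
t=16: queue=[B,E,G,F,H,D] q_used=2 → run B
t=17: queue=[E,G,F,H,D,B] q_used=0 → run E
t=18: queue=[E,G,F,H,D,B] q_used=1 → run E
t=19: queue=[E,G,F,H,D,B] q_used=2 → run E
t=20: queue=[G,F,H,D,B,E] q_used=0 → run G
t=21: queue=[G,F,H,D,B,E] q_used=1 → run G
t=22: queue=[F,H,D,B,E] q_used=0 → run F
t=23: queue=[F,H,D,B,E] q_used=1 → run F
t=24: queue=[F,H,D,B,E] q_used=2 → run F
t=25: queue=[H,D,B,E] q_used=0 → run H
t=26: queue=[H,D,B,E] q_used=1 → run H
t=27: queue=[H,D,B,E] q_used=2 → run H
t=28: queue=[D,B,E,H] q_used=0 → run D
t=29: queue=[D,B,E,H] q_used=1 → run D
t=30: queue=[D,B,E,H] q_used=2 → run D
t=31: queue=[B,E,H] q_used=0 → run B
t=32: queue=[E,H] q_used=0 → run E
t=33: queue=[E,H] q_used=1 → run E
t=34: queue=[E,H] q_used=2 → run E
t=35: queue=[H,E] q_used=0 → run H
t=36: queue=[H,E] q_used=1 → run H
t=37: queue=[H,E] q_used=2 → run H
t=38: queue=[E,H] q_used=0 → run E
t=39: queue=[H] q_used=0 → run H
t=40: (idle)
t=41: (idle)
t=42: (idle)
t=43: (idle)
t=44: (idle)
t=45: (idle)
t=46: (idle)
t=47: (idle)
t=48: (idle)
t=49: (idle)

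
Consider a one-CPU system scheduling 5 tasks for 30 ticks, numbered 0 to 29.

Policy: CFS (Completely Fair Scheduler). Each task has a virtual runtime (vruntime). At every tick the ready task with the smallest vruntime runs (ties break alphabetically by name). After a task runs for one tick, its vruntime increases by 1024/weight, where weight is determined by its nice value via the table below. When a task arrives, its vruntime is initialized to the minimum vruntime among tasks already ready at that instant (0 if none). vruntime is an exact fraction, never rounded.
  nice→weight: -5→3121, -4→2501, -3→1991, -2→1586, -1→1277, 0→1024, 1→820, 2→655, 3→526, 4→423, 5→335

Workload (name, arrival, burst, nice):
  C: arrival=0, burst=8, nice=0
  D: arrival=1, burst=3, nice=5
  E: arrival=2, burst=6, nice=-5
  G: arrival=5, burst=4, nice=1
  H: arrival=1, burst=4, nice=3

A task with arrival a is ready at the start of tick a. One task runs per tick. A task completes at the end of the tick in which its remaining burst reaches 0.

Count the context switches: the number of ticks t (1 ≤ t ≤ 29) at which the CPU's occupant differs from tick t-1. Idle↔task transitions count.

t=0: vr[C=0] → run C
t=1: vr[C=1 D=1 H=1] → run C
t=2: vr[C=2 D=1 E=1 H=1] → run D
t=3: vr[C=2 D=1359/335 E=1 H=1] → run E
t=4: vr[C=2 D=1359/335 E=4145/3121 H=1] → run H
t=5: vr[C=2 D=1359/335 E=4145/3121 G=4145/3121 H=775/263] → run E
t=6: vr[C=2 D=1359/335 E=5169/3121 G=4145/3121 H=775/263] → run G
t=7: vr[C=2 D=1359/335 E=5169/3121 G=1648701/639805 H=775/263] → run E
t=8: vr[C=2 D=1359/335 E=6193/3121 G=1648701/639805 H=775/263] → run E
t=9: vr[C=2 D=1359/335 E=7217/3121 G=1648701/639805 H=775/263] → run C
t=10: vr[C=3 D=1359/335 E=7217/3121 G=1648701/639805 H=775/263] → run E
t=11: vr[C=3 D=1359/335 E=8241/3121 G=1648701/639805 H=775/263] → run G
t=12: vr[C=3 D=1359/335 E=8241/3121 G=2447677/639805 H=775/263] → run E
t=13: vr[C=3 D=1359/335 G=2447677/639805 H=775/263] → run H
t=14: vr[C=3 D=1359/335 G=2447677/639805 H=1287/263] → run C
t=15: vr[C=4 D=1359/335 G=2447677/639805 H=1287/263] → run G
t=16: vr[C=4 D=1359/335 G=3246653/639805 H=1287/263] → run C
t=17: vr[C=5 D=1359/335 G=3246653/639805 H=1287/263] → run D
t=18: vr[C=5 D=2383/335 G=3246653/639805 H=1287/263] → run H
t=19: vr[C=5 D=2383/335 G=3246653/639805 H=1799/263] → run C
t=20: vr[C=6 D=2383/335 G=3246653/639805 H=1799/263] → run G
t=21: vr[C=6 D=2383/335 H=1799/263] → run C
t=22: vr[C=7 D=2383/335 H=1799/263] → run H
t=23: vr[C=7 D=2383/335] → run C
t=24: vr[D=2383/335] → run D
t=25: (idle)
t=26: (idle)
t=27: (idle)
t=28: (idle)
t=29: (idle)

context switches = 23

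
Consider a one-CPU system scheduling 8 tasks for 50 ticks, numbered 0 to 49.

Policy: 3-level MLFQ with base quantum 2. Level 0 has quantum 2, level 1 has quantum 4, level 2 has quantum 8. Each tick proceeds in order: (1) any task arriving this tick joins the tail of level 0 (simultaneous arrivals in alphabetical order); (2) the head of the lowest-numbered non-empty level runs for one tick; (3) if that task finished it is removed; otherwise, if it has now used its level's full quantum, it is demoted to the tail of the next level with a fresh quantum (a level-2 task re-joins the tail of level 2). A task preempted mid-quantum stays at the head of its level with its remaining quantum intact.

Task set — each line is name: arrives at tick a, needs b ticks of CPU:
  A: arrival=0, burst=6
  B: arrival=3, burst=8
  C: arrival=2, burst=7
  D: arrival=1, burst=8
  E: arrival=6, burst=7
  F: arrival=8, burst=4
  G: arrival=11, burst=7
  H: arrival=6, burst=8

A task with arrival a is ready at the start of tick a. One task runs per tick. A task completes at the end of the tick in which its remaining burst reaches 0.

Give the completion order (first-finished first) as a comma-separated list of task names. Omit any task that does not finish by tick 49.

t=0: L0/L1/L2 = A/-/- → run A
t=1: L0/L1/L2 = AD/-/- → run A
t=2: L0/L1/L2 = DC/A/- → run D
t=3: L0/L1/L2 = DCB/A/- → run D
t=4: L0/L1/L2 = CB/AD/- → run C
t=5: L0/L1/L2 = CB/AD/- → run C
t=6: L0/L1/L2 = BEH/ADC/- → run B
t=7: L0/L1/L2 = BEH/ADC/- → run B
t=8: L0/L1/L2 = EHF/ADCB/- → run E
t=9: L0/L1/L2 = EHF/ADCB/- → run E
t=10: L0/L1/L2 = HF/ADCBE/- → run H
t=11: L0/L1/L2 = HFG/ADCBE/- → run H
t=12: L0/L1/L2 = FG/ADCBEH/- → run F
t=13: L0/L1/L2 = FG/ADCBEH/- → run F
t=14: L0/L1/L2 = G/ADCBEHF/- → run G
t=15: L0/L1/L2 = G/ADCBEHF/- → run G
t=16: L0/L1/L2 = -/ADCBEHFG/- → run A
t=17: L0/L1/L2 = -/ADCBEHFG/- → run A
t=18: L0/L1/L2 = -/ADCBEHFG/- → run A
t=19: L0/L1/L2 = -/ADCBEHFG/- → run A
t=20: L0/L1/L2 = -/DCBEHFG/- → run D
t=21: L0/L1/L2 = -/DCBEHFG/- → run D
t=22: L0/L1/L2 = -/DCBEHFG/- → run D
t=23: L0/L1/L2 = -/DCBEHFG/- → run D
t=24: L0/L1/L2 = -/CBEHFG/D → run C
t=25: L0/L1/L2 = -/CBEHFG/D → run C
t=26: L0/L1/L2 = -/CBEHFG/D → run C
t=27: L0/L1/L2 = -/CBEHFG/D → run C
t=28: L0/L1/L2 = -/BEHFG/DC → run B
t=29: L0/L1/L2 = -/BEHFG/DC → run B
t=30: L0/L1/L2 = -/BEHFG/DC → run B
t=31: L0/L1/L2 = -/BEHFG/DC → run B
t=32: L0/L1/L2 = -/EHFG/DCB → run E
t=33: L0/L1/L2 = -/EHFG/DCB → run E
t=34: L0/L1/L2 = -/EHFG/DCB → run E
t=35: L0/L1/L2 = -/EHFG/DCB → run E
t=36: L0/L1/L2 = -/HFG/DCBE → run H
t=37: L0/L1/L2 = -/HFG/DCBE → run H
t=38: L0/L1/L2 = -/HFG/DCBE → run H
t=39: L0/L1/L2 = -/HFG/DCBE → run H
t=40: L0/L1/L2 = -/FG/DCBEH → run F
t=41: L0/L1/L2 = -/FG/DCBEH → run F
t=42: L0/L1/L2 = -/G/DCBEH → run G
t=43: L0/L1/L2 = -/G/DCBEH → run G
t=44: L0/L1/L2 = -/G/DCBEH → run G
t=45: L0/L1/L2 = -/G/DCBEH → run G
t=46: L0/L1/L2 = -/-/DCBEHG → run D
t=47: L0/L1/L2 = -/-/DCBEHG → run D
t=48: L0/L1/L2 = -/-/CBEHG → run C
t=49: L0/L1/L2 = -/-/BEHG → run B

completion order = A, F, D, C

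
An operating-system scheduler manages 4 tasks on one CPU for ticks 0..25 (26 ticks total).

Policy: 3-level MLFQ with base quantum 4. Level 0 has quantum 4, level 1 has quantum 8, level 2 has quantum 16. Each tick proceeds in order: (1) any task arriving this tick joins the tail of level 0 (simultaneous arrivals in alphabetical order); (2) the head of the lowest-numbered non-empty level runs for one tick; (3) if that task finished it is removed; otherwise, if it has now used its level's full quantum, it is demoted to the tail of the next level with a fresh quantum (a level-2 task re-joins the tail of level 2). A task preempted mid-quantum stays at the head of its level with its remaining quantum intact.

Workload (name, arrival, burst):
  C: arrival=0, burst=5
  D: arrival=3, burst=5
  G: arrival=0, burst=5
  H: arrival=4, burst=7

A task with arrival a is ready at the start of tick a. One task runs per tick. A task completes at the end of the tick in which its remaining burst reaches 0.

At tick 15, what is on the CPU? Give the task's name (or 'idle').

running at tick 15 = H

t=0: L0/L1/L2 = CG/-/- → run C
t=1: L0/L1/L2 = CG/-/- → run C
t=2: L0/L1/L2 = CG/-/- → run C
t=3: L0/L1/L2 = CGD/-/- → run C
t=4: L0/L1/L2 = GDH/C/- → run G
t=5: L0/L1/L2 = GDH/C/- → run G
t=6: L0/L1/L2 = GDH/C/- → run G
t=7: L0/L1/L2 = GDH/C/- → run G
t=8: L0/L1/L2 = DH/CG/- → run D
t=9: L0/L1/L2 = DH/CG/- → run D
t=10: L0/L1/L2 = DH/CG/- → run D
t=11: L0/L1/L2 = DH/CG/- → run D
t=12: L0/L1/L2 = H/CGD/- → run H
t=13: L0/L1/L2 = H/CGD/- → run H
t=14: L0/L1/L2 = H/CGD/- → run H
t=15: L0/L1/L2 = H/CGD/- → run H
t=16: L0/L1/L2 = -/CGDH/- → run C
t=17: L0/L1/L2 = -/GDH/- → run G
t=18: L0/L1/L2 = -/DH/- → run D
t=19: L0/L1/L2 = -/H/- → run H
t=20: L0/L1/L2 = -/H/- → run H
t=21: L0/L1/L2 = -/H/- → run H
t=22: (idle)
t=23: (idle)
t=24: (idle)
t=25: (idle)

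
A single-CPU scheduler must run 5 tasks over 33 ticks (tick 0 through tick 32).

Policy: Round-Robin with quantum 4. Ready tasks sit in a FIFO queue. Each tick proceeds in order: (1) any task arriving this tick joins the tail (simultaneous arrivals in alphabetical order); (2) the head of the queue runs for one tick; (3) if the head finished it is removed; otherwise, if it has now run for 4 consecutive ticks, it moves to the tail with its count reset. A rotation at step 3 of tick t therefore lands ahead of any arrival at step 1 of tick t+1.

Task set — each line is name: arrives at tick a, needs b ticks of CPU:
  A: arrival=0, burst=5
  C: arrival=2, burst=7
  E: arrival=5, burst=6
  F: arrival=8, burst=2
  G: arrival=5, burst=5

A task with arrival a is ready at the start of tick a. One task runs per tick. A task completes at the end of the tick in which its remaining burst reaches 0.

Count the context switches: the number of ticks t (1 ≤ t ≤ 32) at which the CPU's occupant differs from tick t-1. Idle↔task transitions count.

context switches = 9

t=0: queue=[A] q_used=0 → run A
t=1: queue=[A] q_used=1 → run A
t=2: queue=[A,C] q_used=2 → run A
t=3: queue=[A,C] q_used=3 → run A
t=4: queue=[C,A] q_used=0 → run C
t=5: queue=[C,A,E,G] q_used=1 → run C
t=6: queue=[C,A,E,G] q_used=2 → run C
t=7: queue=[C,A,E,G] q_used=3 → run C
t=8: queue=[A,E,G,C,F] q_used=0 → run A
t=9: queue=[E,G,C,F] q_used=0 → run E
t=10: queue=[E,G,C,F] q_used=1 → run E
t=11: queue=[E,G,C,F] q_used=2 → run E
t=12: queue=[E,G,C,F] q_used=3 → run E
t=13: queue=[G,C,F,E] q_used=0 → run G
t=14: queue=[G,C,F,E] q_used=1 → run G
t=15: queue=[G,C,F,E] q_used=2 → run G
t=16: queue=[G,C,F,E] q_used=3 → run G
t=17: queue=[C,F,E,G] q_used=0 → run C
t=18: queue=[C,F,E,G] q_used=1 → run C
t=19: queue=[C,F,E,G] q_used=2 → run C
t=20: queue=[F,E,G] q_used=0 → run F
t=21: queue=[F,E,G] q_used=1 → run F
t=22: queue=[E,G] q_used=0 → run E
t=23: queue=[E,G] q_used=1 → run E
t=24: queue=[G] q_used=0 → run G
t=25: (idle)
t=26: (idle)
t=27: (idle)
t=28: (idle)
t=29: (idle)
t=30: (idle)
t=31: (idle)
t=32: (idle)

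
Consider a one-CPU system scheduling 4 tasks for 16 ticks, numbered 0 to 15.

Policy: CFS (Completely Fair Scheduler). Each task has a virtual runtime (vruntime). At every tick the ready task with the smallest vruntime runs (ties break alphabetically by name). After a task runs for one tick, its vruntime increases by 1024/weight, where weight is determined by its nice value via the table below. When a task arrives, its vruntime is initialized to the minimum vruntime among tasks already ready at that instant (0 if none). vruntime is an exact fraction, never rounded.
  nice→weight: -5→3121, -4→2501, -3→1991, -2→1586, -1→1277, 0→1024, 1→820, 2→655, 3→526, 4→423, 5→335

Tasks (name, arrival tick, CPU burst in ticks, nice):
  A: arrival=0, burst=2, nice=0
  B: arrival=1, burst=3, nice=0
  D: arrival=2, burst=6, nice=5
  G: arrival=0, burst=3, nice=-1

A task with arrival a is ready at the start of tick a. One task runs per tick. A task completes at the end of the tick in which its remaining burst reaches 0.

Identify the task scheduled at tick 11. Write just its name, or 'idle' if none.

t=0: vr[A=0 G=0] → run A
t=1: vr[A=1 B=0 G=0] → run B
t=2: vr[A=1 B=1 D=0 G=0] → run D
t=3: vr[A=1 B=1 D=1024/335 G=0] → run G
t=4: vr[A=1 B=1 D=1024/335 G=1024/1277] → run G
t=5: vr[A=1 B=1 D=1024/335 G=2048/1277] → run A
t=6: vr[B=1 D=1024/335 G=2048/1277] → run B
t=7: vr[B=2 D=1024/335 G=2048/1277] → run G
t=8: vr[B=2 D=1024/335] → run B
t=9: vr[D=1024/335] → run D
t=10: vr[D=2048/335] → run D
t=11: vr[D=3072/335] → run D
t=12: vr[D=4096/335] → run D
t=13: vr[D=1024/67] → run D
t=14: (idle)
t=15: (idle)

running at tick 11 = D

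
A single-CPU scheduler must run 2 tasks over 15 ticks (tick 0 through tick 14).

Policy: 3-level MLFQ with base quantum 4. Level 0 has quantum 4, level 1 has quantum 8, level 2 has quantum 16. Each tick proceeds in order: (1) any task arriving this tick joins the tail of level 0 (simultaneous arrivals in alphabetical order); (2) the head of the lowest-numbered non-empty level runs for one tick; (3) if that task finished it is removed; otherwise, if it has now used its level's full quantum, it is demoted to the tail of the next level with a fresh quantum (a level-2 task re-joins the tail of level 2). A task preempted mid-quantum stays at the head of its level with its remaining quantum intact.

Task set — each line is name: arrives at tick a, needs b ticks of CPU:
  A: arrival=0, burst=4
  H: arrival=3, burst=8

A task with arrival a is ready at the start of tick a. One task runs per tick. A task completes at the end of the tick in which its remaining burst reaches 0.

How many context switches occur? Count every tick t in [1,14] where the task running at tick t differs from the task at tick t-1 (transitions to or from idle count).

t=0: L0/L1/L2 = A/-/- → run A
t=1: L0/L1/L2 = A/-/- → run A
t=2: L0/L1/L2 = A/-/- → run A
t=3: L0/L1/L2 = AH/-/- → run A
t=4: L0/L1/L2 = H/-/- → run H
t=5: L0/L1/L2 = H/-/- → run H
t=6: L0/L1/L2 = H/-/- → run H
t=7: L0/L1/L2 = H/-/- → run H
t=8: L0/L1/L2 = -/H/- → run H
t=9: L0/L1/L2 = -/H/- → run H
t=10: L0/L1/L2 = -/H/- → run H
t=11: L0/L1/L2 = -/H/- → run H
t=12: (idle)
t=13: (idle)
t=14: (idle)

context switches = 2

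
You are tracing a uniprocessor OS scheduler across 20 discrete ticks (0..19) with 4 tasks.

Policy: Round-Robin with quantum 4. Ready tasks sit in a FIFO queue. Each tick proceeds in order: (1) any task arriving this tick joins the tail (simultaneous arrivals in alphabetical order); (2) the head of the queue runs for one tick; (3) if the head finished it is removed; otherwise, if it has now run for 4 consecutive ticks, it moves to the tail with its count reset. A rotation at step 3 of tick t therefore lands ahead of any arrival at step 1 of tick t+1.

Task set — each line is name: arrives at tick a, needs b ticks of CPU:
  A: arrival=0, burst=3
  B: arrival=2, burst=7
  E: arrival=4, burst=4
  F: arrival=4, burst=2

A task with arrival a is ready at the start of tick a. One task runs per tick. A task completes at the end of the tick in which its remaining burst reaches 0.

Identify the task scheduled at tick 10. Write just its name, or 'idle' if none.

running at tick 10 = E

t=0: queue=[A] q_used=0 → run A
t=1: queue=[A] q_used=1 → run A
t=2: queue=[A,B] q_used=2 → run A
t=3: queue=[B] q_used=0 → run B
t=4: queue=[B,E,F] q_used=1 → run B
t=5: queue=[B,E,F] q_used=2 → run B
t=6: queue=[B,E,F] q_used=3 → run B
t=7: queue=[E,F,B] q_used=0 → run E
t=8: queue=[E,F,B] q_used=1 → run E
t=9: queue=[E,F,B] q_used=2 → run E
t=10: queue=[E,F,B] q_used=3 → run E
t=11: queue=[F,B] q_used=0 → run F
t=12: queue=[F,B] q_used=1 → run F
t=13: queue=[B] q_used=0 → run B
t=14: queue=[B] q_used=1 → run B
t=15: queue=[B] q_used=2 → run B
t=16: (idle)
t=17: (idle)
t=18: (idle)
t=19: (idle)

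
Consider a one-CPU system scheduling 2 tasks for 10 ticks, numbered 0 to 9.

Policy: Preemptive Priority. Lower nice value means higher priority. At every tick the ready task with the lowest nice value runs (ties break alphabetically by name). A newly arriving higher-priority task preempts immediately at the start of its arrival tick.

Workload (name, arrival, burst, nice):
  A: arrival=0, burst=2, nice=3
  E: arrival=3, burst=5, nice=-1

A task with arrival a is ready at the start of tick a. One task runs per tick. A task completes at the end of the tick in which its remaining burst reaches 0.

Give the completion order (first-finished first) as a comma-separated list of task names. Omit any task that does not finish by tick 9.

completion order = A, E

t=0: ready={A} → run A
t=1: ready={A} → run A
t=2: (idle)
t=3: ready={E} → run E
t=4: ready={E} → run E
t=5: ready={E} → run E
t=6: ready={E} → run E
t=7: ready={E} → run E
t=8: (idle)
t=9: (idle)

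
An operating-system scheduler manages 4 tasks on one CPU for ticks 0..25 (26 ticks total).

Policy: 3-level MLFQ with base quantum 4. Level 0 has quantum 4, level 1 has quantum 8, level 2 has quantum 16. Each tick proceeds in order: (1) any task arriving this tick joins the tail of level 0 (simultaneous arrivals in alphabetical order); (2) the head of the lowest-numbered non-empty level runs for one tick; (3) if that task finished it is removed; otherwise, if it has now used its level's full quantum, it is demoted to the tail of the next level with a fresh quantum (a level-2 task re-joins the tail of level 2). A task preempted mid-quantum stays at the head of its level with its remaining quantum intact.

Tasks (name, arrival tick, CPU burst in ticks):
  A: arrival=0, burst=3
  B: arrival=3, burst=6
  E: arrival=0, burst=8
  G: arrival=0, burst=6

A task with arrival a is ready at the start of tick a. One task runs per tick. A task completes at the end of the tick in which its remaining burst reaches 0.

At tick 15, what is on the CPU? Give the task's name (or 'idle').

running at tick 15 = E

t=0: L0/L1/L2 = AEG/-/- → run A
t=1: L0/L1/L2 = AEG/-/- → run A
t=2: L0/L1/L2 = AEG/-/- → run A
t=3: L0/L1/L2 = EGB/-/- → run E
t=4: L0/L1/L2 = EGB/-/- → run E
t=5: L0/L1/L2 = EGB/-/- → run E
t=6: L0/L1/L2 = EGB/-/- → run E
t=7: L0/L1/L2 = GB/E/- → run G
t=8: L0/L1/L2 = GB/E/- → run G
t=9: L0/L1/L2 = GB/E/- → run G
t=10: L0/L1/L2 = GB/E/- → run G
t=11: L0/L1/L2 = B/EG/- → run B
t=12: L0/L1/L2 = B/EG/- → run B
t=13: L0/L1/L2 = B/EG/- → run B
t=14: L0/L1/L2 = B/EG/- → run B
t=15: L0/L1/L2 = -/EGB/- → run E
t=16: L0/L1/L2 = -/EGB/- → run E
t=17: L0/L1/L2 = -/EGB/- → run E
t=18: L0/L1/L2 = -/EGB/- → run E
t=19: L0/L1/L2 = -/GB/- → run G
t=20: L0/L1/L2 = -/GB/- → run G
t=21: L0/L1/L2 = -/B/- → run B
t=22: L0/L1/L2 = -/B/- → run B
t=23: (idle)
t=24: (idle)
t=25: (idle)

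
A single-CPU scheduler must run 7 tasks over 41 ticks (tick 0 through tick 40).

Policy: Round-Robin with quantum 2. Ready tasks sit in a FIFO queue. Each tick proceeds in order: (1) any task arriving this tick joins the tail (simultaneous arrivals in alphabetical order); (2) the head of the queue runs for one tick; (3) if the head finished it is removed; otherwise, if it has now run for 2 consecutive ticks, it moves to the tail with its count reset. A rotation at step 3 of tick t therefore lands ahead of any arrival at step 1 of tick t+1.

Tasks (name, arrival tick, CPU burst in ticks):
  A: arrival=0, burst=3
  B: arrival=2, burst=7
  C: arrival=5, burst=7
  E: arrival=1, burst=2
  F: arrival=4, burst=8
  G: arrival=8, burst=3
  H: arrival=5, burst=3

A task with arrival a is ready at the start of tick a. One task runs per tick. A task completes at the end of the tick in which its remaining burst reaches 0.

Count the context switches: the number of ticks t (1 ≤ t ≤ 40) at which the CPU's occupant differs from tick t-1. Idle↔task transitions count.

t=0: queue=[A] q_used=0 → run A
t=1: queue=[A,E] q_used=1 → run A
t=2: queue=[E,A,B] q_used=0 → run E
t=3: queue=[E,A,B] q_used=1 → run E
t=4: queue=[A,B,F] q_used=0 → run A
t=5: queue=[B,F,C,H] q_used=0 → run B
t=6: queue=[B,F,C,H] q_used=1 → run B
t=7: queue=[F,C,H,B] q_used=0 → run F
t=8: queue=[F,C,H,B,G] q_used=1 → run F
t=9: queue=[C,H,B,G,F] q_used=0 → run C
t=10: queue=[C,H,B,G,F] q_used=1 → run C
t=11: queue=[H,B,G,F,C] q_used=0 → run H
t=12: queue=[H,B,G,F,C] q_used=1 → run H
t=13: queue=[B,G,F,C,H] q_used=0 → run B
t=14: queue=[B,G,F,C,H] q_used=1 → run B
t=15: queue=[G,F,C,H,B] q_used=0 → run G
t=16: queue=[G,F,C,H,B] q_used=1 → run G
t=17: queue=[F,C,H,B,G] q_used=0 → run F
t=18: queue=[F,C,H,B,G] q_used=1 → run F
t=19: queue=[C,H,B,G,F] q_used=0 → run C
t=20: queue=[C,H,B,G,F] q_used=1 → run C
t=21: queue=[H,B,G,F,C] q_used=0 → run H
t=22: queue=[B,G,F,C] q_used=0 → run B
t=23: queue=[B,G,F,C] q_used=1 → run B
t=24: queue=[G,F,C,B] q_used=0 → run G
t=25: queue=[F,C,B] q_used=0 → run F
t=26: queue=[F,C,B] q_used=1 → run F
t=27: queue=[C,B,F] q_used=0 → run C
t=28: queue=[C,B,F] q_used=1 → run C
t=29: queue=[B,F,C] q_used=0 → run B
t=30: queue=[F,C] q_used=0 → run F
t=31: queue=[F,C] q_used=1 → run F
t=32: queue=[C] q_used=0 → run C
t=33: (idle)
t=34: (idle)
t=35: (idle)
t=36: (idle)
t=37: (idle)
t=38: (idle)
t=39: (idle)
t=40: (idle)

context switches = 19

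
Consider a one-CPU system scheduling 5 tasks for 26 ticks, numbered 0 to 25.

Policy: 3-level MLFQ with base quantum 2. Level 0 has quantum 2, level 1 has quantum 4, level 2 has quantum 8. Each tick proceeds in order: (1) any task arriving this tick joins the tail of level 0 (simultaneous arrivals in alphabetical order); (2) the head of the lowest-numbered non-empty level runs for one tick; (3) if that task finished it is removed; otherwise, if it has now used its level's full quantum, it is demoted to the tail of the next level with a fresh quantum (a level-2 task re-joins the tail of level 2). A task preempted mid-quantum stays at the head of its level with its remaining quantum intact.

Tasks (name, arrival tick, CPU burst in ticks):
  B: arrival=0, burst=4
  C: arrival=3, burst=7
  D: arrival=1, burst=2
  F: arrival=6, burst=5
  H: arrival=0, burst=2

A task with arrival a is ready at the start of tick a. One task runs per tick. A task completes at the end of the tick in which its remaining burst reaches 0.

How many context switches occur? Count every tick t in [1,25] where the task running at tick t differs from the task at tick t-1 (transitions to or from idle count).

context switches = 9

t=0: L0/L1/L2 = BH/-/- → run B
t=1: L0/L1/L2 = BHD/-/- → run B
t=2: L0/L1/L2 = HD/B/- → run H
t=3: L0/L1/L2 = HDC/B/- → run H
t=4: L0/L1/L2 = DC/B/- → run D
t=5: L0/L1/L2 = DC/B/- → run D
t=6: L0/L1/L2 = CF/B/- → run C
t=7: L0/L1/L2 = CF/B/- → run C
t=8: L0/L1/L2 = F/BC/- → run F
t=9: L0/L1/L2 = F/BC/- → run F
t=10: L0/L1/L2 = -/BCF/- → run B
t=11: L0/L1/L2 = -/BCF/- → run B
t=12: L0/L1/L2 = -/CF/- → run C
t=13: L0/L1/L2 = -/CF/- → run C
t=14: L0/L1/L2 = -/CF/- → run C
t=15: L0/L1/L2 = -/CF/- → run C
t=16: L0/L1/L2 = -/F/C → run F
t=17: L0/L1/L2 = -/F/C → run F
t=18: L0/L1/L2 = -/F/C → run F
t=19: L0/L1/L2 = -/-/C → run C
t=20: (idle)
t=21: (idle)
t=22: (idle)
t=23: (idle)
t=24: (idle)
t=25: (idle)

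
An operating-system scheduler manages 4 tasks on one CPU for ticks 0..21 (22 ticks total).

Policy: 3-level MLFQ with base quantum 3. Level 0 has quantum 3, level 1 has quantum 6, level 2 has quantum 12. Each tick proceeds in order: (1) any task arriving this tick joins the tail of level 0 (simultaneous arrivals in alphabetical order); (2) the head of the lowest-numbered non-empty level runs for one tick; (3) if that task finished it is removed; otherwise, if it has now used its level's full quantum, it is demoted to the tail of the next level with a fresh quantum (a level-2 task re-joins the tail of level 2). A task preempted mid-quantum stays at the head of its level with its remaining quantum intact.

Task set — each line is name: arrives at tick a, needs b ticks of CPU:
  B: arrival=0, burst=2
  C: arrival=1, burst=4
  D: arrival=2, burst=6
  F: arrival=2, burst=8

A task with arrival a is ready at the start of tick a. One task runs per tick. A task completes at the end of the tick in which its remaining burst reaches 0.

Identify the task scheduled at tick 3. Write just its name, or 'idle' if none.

t=0: L0/L1/L2 = B/-/- → run B
t=1: L0/L1/L2 = BC/-/- → run B
t=2: L0/L1/L2 = CDF/-/- → run C
t=3: L0/L1/L2 = CDF/-/- → run C
t=4: L0/L1/L2 = CDF/-/- → run C
t=5: L0/L1/L2 = DF/C/- → run D
t=6: L0/L1/L2 = DF/C/- → run D
t=7: L0/L1/L2 = DF/C/- → run D
t=8: L0/L1/L2 = F/CD/- → run F
t=9: L0/L1/L2 = F/CD/- → run F
t=10: L0/L1/L2 = F/CD/- → run F
t=11: L0/L1/L2 = -/CDF/- → run C
t=12: L0/L1/L2 = -/DF/- → run D
t=13: L0/L1/L2 = -/DF/- → run D
t=14: L0/L1/L2 = -/DF/- → run D
t=15: L0/L1/L2 = -/F/- → run F
t=16: L0/L1/L2 = -/F/- → run F
t=17: L0/L1/L2 = -/F/- → run F
t=18: L0/L1/L2 = -/F/- → run F
t=19: L0/L1/L2 = -/F/- → run F
t=20: (idle)
t=21: (idle)

running at tick 3 = C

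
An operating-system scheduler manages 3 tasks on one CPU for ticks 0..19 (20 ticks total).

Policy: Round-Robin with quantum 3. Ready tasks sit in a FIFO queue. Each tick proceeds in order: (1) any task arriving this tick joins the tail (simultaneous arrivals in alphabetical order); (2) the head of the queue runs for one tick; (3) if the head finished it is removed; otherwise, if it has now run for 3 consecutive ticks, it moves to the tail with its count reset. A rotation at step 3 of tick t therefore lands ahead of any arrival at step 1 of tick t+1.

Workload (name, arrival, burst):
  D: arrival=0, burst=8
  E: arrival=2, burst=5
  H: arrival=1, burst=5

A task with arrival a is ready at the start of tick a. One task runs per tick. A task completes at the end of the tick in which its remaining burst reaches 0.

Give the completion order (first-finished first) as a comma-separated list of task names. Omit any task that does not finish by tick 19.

t=0: queue=[D] q_used=0 → run D
t=1: queue=[D,H] q_used=1 → run D
t=2: queue=[D,H,E] q_used=2 → run D
t=3: queue=[H,E,D] q_used=0 → run H
t=4: queue=[H,E,D] q_used=1 → run H
t=5: queue=[H,E,D] q_used=2 → run H
t=6: queue=[E,D,H] q_used=0 → run E
t=7: queue=[E,D,H] q_used=1 → run E
t=8: queue=[E,D,H] q_used=2 → run E
t=9: queue=[D,H,E] q_used=0 → run D
t=10: queue=[D,H,E] q_used=1 → run D
t=11: queue=[D,H,E] q_used=2 → run D
t=12: queue=[H,E,D] q_used=0 → run H
t=13: queue=[H,E,D] q_used=1 → run H
t=14: queue=[E,D] q_used=0 → run E
t=15: queue=[E,D] q_used=1 → run E
t=16: queue=[D] q_used=0 → run D
t=17: queue=[D] q_used=1 → run D
t=18: (idle)
t=19: (idle)

completion order = H, E, D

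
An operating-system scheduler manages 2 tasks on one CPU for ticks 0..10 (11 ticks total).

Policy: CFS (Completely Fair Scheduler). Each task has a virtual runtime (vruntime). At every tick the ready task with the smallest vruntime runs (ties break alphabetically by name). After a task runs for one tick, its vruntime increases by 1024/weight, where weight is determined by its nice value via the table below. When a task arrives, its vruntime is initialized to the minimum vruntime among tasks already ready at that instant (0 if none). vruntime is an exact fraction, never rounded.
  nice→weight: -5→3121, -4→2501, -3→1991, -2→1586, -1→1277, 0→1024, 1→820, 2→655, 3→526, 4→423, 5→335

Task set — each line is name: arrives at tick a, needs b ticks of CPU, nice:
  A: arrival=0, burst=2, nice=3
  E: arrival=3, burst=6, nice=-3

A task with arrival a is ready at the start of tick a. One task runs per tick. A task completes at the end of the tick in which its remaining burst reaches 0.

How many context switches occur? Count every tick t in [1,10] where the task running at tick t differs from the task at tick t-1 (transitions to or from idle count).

t=0: vr[A=0] → run A
t=1: vr[A=512/263] → run A
t=2: (idle)
t=3: vr[E=0] → run E
t=4: vr[E=1024/1991] → run E
t=5: vr[E=2048/1991] → run E
t=6: vr[E=3072/1991] → run E
t=7: vr[E=4096/1991] → run E
t=8: vr[E=5120/1991] → run E
t=9: (idle)
t=10: (idle)

context switches = 3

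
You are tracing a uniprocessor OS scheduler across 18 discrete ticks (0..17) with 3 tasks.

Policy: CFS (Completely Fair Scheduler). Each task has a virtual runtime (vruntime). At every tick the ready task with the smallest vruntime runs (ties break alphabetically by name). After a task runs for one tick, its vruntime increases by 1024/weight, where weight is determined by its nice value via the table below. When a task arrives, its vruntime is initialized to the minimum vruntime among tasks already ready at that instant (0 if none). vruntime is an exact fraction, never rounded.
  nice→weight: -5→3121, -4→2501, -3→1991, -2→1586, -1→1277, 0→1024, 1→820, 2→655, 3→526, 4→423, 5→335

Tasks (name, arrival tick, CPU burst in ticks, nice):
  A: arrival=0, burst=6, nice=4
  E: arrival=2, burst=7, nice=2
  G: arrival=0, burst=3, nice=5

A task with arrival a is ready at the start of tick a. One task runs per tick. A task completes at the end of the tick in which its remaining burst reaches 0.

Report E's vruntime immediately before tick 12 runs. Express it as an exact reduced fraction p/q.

vruntime(E, start of tick 12) = 567296/55413

t=0: vr[A=0 G=0] → run A
t=1: vr[A=1024/423 G=0] → run G
t=2: vr[A=1024/423 E=1024/423 G=1024/335] → run A
t=3: vr[A=2048/423 E=1024/423 G=1024/335] → run E
t=4: vr[A=2048/423 E=1103872/277065 G=1024/335] → run G
t=5: vr[A=2048/423 E=1103872/277065 G=2048/335] → run E
t=6: vr[A=2048/423 E=1537024/277065 G=2048/335] → run A
t=7: vr[A=1024/141 E=1537024/277065 G=2048/335] → run E
t=8: vr[A=1024/141 E=1970176/277065 G=2048/335] → run G
t=9: vr[A=1024/141 E=1970176/277065] → run E
t=10: vr[A=1024/141 E=2403328/277065] → run A
t=11: vr[A=4096/423 E=2403328/277065] → run E
t=12: vr[A=4096/423 E=567296/55413] → run A
t=13: vr[A=5120/423 E=567296/55413] → run E
t=14: vr[A=5120/423 E=3269632/277065] → run E
t=15: vr[A=5120/423] → run A
t=16: (idle)
t=17: (idle)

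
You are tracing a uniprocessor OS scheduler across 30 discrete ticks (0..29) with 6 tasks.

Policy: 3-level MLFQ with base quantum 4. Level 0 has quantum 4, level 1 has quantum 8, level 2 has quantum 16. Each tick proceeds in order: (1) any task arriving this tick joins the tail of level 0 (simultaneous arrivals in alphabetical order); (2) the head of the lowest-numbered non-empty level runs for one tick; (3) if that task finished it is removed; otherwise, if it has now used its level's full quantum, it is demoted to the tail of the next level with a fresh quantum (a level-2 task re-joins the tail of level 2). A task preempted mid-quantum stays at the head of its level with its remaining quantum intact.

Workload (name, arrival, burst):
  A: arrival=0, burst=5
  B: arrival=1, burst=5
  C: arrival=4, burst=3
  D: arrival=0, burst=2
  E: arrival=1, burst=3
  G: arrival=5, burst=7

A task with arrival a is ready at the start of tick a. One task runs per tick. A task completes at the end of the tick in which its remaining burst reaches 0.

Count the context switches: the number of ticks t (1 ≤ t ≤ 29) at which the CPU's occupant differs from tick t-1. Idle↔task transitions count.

context switches = 9

t=0: L0/L1/L2 = AD/-/- → run A
t=1: L0/L1/L2 = ADBE/-/- → run A
t=2: L0/L1/L2 = ADBE/-/- → run A
t=3: L0/L1/L2 = ADBE/-/- → run A
t=4: L0/L1/L2 = DBEC/A/- → run D
t=5: L0/L1/L2 = DBECG/A/- → run D
t=6: L0/L1/L2 = BECG/A/- → run B
t=7: L0/L1/L2 = BECG/A/- → run B
t=8: L0/L1/L2 = BECG/A/- → run B
t=9: L0/L1/L2 = BECG/A/- → run B
t=10: L0/L1/L2 = ECG/AB/- → run E
t=11: L0/L1/L2 = ECG/AB/- → run E
t=12: L0/L1/L2 = ECG/AB/- → run E
t=13: L0/L1/L2 = CG/AB/- → run C
t=14: L0/L1/L2 = CG/AB/- → run C
t=15: L0/L1/L2 = CG/AB/- → run C
t=16: L0/L1/L2 = G/AB/- → run G
t=17: L0/L1/L2 = G/AB/- → run G
t=18: L0/L1/L2 = G/AB/- → run G
t=19: L0/L1/L2 = G/AB/- → run G
t=20: L0/L1/L2 = -/ABG/- → run A
t=21: L0/L1/L2 = -/BG/- → run B
t=22: L0/L1/L2 = -/G/- → run G
t=23: L0/L1/L2 = -/G/- → run G
t=24: L0/L1/L2 = -/G/- → run G
t=25: (idle)
t=26: (idle)
t=27: (idle)
t=28: (idle)
t=29: (idle)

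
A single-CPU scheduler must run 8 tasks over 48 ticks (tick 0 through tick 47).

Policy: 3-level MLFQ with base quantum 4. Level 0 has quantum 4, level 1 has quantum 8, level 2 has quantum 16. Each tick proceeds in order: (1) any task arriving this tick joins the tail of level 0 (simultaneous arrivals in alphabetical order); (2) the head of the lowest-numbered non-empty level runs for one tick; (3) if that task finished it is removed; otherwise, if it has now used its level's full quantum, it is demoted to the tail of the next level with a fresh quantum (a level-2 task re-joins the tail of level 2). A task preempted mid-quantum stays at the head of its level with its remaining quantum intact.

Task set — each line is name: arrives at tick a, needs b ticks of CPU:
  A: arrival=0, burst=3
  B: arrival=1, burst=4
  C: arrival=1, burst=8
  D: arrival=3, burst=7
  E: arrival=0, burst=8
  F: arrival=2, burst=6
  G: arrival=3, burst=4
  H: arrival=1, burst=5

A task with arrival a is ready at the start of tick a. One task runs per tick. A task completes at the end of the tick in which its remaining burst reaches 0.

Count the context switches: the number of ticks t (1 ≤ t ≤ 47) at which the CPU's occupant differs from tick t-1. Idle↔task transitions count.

context switches = 13

t=0: L0/L1/L2 = AE/-/- → run A
t=1: L0/L1/L2 = AEBCH/-/- → run A
t=2: L0/L1/L2 = AEBCHF/-/- → run A
t=3: L0/L1/L2 = EBCHFDG/-/- → run E
t=4: L0/L1/L2 = EBCHFDG/-/- → run E
t=5: L0/L1/L2 = EBCHFDG/-/- → run E
t=6: L0/L1/L2 = EBCHFDG/-/- → run E
t=7: L0/L1/L2 = BCHFDG/E/- → run B
t=8: L0/L1/L2 = BCHFDG/E/- → run B
t=9: L0/L1/L2 = BCHFDG/E/- → run B
t=10: L0/L1/L2 = BCHFDG/E/- → run B
t=11: L0/L1/L2 = CHFDG/E/- → run C
t=12: L0/L1/L2 = CHFDG/E/- → run C
t=13: L0/L1/L2 = CHFDG/E/- → run C
t=14: L0/L1/L2 = CHFDG/E/- → run C
t=15: L0/L1/L2 = HFDG/EC/- → run H
t=16: L0/L1/L2 = HFDG/EC/- → run H
t=17: L0/L1/L2 = HFDG/EC/- → run H
t=18: L0/L1/L2 = HFDG/EC/- → run H
t=19: L0/L1/L2 = FDG/ECH/- → run F
t=20: L0/L1/L2 = FDG/ECH/- → run F
t=21: L0/L1/L2 = FDG/ECH/- → run F
t=22: L0/L1/L2 = FDG/ECH/- → run F
t=23: L0/L1/L2 = DG/ECHF/- → run D
t=24: L0/L1/L2 = DG/ECHF/- → run D
t=25: L0/L1/L2 = DG/ECHF/- → run D
t=26: L0/L1/L2 = DG/ECHF/- → run D
t=27: L0/L1/L2 = G/ECHFD/- → run G
t=28: L0/L1/L2 = G/ECHFD/- → run G
t=29: L0/L1/L2 = G/ECHFD/- → run G
t=30: L0/L1/L2 = G/ECHFD/- → run G
t=31: L0/L1/L2 = -/ECHFD/- → run E
t=32: L0/L1/L2 = -/ECHFD/- → run E
t=33: L0/L1/L2 = -/ECHFD/- → run E
t=34: L0/L1/L2 = -/ECHFD/- → run E
t=35: L0/L1/L2 = -/CHFD/- → run C
t=36: L0/L1/L2 = -/CHFD/- → run C
t=37: L0/L1/L2 = -/CHFD/- → run C
t=38: L0/L1/L2 = -/CHFD/- → run C
t=39: L0/L1/L2 = -/HFD/- → run H
t=40: L0/L1/L2 = -/FD/- → run F
t=41: L0/L1/L2 = -/FD/- → run F
t=42: L0/L1/L2 = -/D/- → run D
t=43: L0/L1/L2 = -/D/- → run D
t=44: L0/L1/L2 = -/D/- → run D
t=45: (idle)
t=46: (idle)
t=47: (idle)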